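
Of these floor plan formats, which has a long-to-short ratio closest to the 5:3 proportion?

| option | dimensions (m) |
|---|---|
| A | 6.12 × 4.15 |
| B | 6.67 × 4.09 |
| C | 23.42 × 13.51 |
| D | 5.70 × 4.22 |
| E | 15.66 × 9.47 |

Target 5:3 ≈ 1.667.
A: 1.475 (Δ0.192)  B: 1.631 (Δ0.036)  C: 1.734 (Δ0.067)  D: 1.351 (Δ0.316)  E: 1.654 (Δ0.013)

E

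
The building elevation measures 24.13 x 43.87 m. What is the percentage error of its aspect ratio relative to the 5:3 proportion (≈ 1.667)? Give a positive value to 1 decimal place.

9.1%

Ratio = 43.87 / 24.13 ≈ 1.8181.
Ideal 5:3 ≈ 1.6667. |1.8181 − 1.6667| / 1.6667 ≈ 9.08% → 9.1%.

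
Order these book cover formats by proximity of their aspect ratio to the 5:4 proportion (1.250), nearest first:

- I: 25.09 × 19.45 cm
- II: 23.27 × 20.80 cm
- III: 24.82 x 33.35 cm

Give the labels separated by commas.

I, III, II

I: 25.09/19.45 ≈ 1.290 → |1.290 − 1.250| = 0.040
II: 23.27/20.80 ≈ 1.119 → |1.119 − 1.250| = 0.131
III: 33.35/24.82 ≈ 1.344 → |1.344 − 1.250| = 0.094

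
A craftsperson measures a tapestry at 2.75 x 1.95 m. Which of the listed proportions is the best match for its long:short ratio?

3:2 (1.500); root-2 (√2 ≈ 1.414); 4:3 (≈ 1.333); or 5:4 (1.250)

root-2

Ratio = 2.75 / 1.95 ≈ 1.410.
Distances: 3:2 1.500 (Δ 0.090); root-2 1.414 (Δ 0.004); 4:3 1.333 (Δ 0.077); 5:4 1.250 (Δ 0.160).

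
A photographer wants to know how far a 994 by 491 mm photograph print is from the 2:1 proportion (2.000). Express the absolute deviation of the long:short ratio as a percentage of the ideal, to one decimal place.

Ratio = 994 / 491 ≈ 2.0244.
Ideal 2:1 = 2.0000. |2.0244 − 2.0000| / 2.0000 ≈ 1.22% → 1.2%.

1.2%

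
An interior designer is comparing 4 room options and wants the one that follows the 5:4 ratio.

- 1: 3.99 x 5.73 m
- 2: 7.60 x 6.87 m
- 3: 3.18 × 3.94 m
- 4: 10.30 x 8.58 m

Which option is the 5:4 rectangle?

3

Ratios (long/short): 1 ≈ 1.436; 2 ≈ 1.106; 3 ≈ 1.239; 4 ≈ 1.200.
5:4 ≈ 1.250; option 3 is nearest (Δ 0.011).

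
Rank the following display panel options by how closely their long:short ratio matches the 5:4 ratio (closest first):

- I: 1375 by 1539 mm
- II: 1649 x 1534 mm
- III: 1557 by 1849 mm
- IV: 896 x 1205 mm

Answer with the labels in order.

III, IV, I, II

Ratios: I = 1539 / 1375 ≈ 1.119; II = 1649 / 1534 ≈ 1.075; III = 1849 / 1557 ≈ 1.188; IV = 1205 / 896 ≈ 1.345.
|Δ from 1.250|: I 0.131; II 0.175; III 0.062; IV 0.095.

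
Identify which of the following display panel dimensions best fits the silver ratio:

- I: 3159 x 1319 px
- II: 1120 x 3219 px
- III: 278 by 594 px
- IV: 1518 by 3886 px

I

Target silver ratio ≈ 2.414.
I: 2.395 (Δ0.019)  II: 2.874 (Δ0.460)  III: 2.137 (Δ0.277)  IV: 2.560 (Δ0.146)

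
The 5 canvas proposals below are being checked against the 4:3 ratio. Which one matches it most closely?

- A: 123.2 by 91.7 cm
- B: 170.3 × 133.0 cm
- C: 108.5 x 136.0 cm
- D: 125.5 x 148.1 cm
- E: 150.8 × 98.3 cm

Ratios (long/short): A ≈ 1.344; B ≈ 1.280; C ≈ 1.253; D ≈ 1.180; E ≈ 1.534.
4:3 ≈ 1.333; option A is nearest (Δ 0.011).

A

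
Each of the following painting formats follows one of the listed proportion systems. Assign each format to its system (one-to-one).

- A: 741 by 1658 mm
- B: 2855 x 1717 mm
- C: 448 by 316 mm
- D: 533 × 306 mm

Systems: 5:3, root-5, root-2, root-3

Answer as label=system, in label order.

A = 1658/741 ≈ 2.238 → root-5 (2.236)
B = 2855/1717 ≈ 1.663 → 5:3 (1.667)
C = 448/316 ≈ 1.418 → root-2 (1.414)
D = 533/306 ≈ 1.742 → root-3 (1.732)

A=root-5, B=5:3, C=root-2, D=root-3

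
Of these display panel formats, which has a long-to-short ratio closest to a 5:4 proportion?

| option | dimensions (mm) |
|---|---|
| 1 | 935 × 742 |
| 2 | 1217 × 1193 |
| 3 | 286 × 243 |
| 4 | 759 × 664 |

Ratios (long/short): 1 ≈ 1.260; 2 ≈ 1.020; 3 ≈ 1.177; 4 ≈ 1.143.
5:4 ≈ 1.250; option 1 is nearest (Δ 0.010).

1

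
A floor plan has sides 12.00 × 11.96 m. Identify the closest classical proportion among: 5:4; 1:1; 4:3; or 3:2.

1:1

12.00/11.96 ≈ 1.003. Nearest candidates are 1:1 (1.000, off by 0.003) and 5:4 (1.250, off by 0.247).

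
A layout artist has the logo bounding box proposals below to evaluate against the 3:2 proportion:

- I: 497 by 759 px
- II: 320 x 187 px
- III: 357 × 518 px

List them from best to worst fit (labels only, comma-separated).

I, III, II

I: 759/497 ≈ 1.527 → |1.527 − 1.500| = 0.027
II: 320/187 ≈ 1.711 → |1.711 − 1.500| = 0.211
III: 518/357 ≈ 1.451 → |1.451 − 1.500| = 0.049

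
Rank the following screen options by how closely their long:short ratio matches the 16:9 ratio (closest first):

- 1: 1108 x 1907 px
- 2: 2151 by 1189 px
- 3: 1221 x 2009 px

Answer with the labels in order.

1: 1907/1108 ≈ 1.721 → |1.721 − 1.778| = 0.057
2: 2151/1189 ≈ 1.809 → |1.809 − 1.778| = 0.031
3: 2009/1221 ≈ 1.645 → |1.645 − 1.778| = 0.133

2, 1, 3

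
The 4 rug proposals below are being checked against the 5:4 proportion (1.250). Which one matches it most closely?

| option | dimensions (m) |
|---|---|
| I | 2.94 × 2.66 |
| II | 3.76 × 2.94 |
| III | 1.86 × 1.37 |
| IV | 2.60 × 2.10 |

Ratios (long/short): I ≈ 1.105; II ≈ 1.279; III ≈ 1.358; IV ≈ 1.238.
5:4 ≈ 1.250; option IV is nearest (Δ 0.012).

IV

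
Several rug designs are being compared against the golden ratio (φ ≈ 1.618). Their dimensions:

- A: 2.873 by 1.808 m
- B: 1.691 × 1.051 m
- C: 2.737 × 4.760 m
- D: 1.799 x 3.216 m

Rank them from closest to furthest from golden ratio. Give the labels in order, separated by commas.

B, A, C, D

A: 2.873/1.808 ≈ 1.589 → |1.589 − 1.618| = 0.029
B: 1.691/1.051 ≈ 1.609 → |1.609 − 1.618| = 0.009
C: 4.760/2.737 ≈ 1.739 → |1.739 − 1.618| = 0.121
D: 3.216/1.799 ≈ 1.788 → |1.788 − 1.618| = 0.170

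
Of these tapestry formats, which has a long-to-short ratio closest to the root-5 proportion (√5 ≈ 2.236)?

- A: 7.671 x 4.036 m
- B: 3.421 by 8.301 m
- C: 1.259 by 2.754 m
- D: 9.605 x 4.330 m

D

Target root-5 ≈ 2.236.
A: 1.901 (Δ0.335)  B: 2.426 (Δ0.190)  C: 2.187 (Δ0.049)  D: 2.218 (Δ0.018)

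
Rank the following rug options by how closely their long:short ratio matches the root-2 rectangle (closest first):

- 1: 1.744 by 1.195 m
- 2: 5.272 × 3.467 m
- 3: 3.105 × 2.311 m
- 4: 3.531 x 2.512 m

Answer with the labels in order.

4, 1, 3, 2

Ratios: 1 = 1.744 / 1.195 ≈ 1.459; 2 = 5.272 / 3.467 ≈ 1.521; 3 = 3.105 / 2.311 ≈ 1.344; 4 = 3.531 / 2.512 ≈ 1.406.
|Δ from 1.414|: 1 0.045; 2 0.107; 3 0.070; 4 0.008.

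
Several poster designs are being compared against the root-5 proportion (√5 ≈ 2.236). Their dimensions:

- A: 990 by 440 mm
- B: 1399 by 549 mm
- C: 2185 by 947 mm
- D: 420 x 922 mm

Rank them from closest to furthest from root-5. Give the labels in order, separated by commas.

A: 990/440 ≈ 2.250 → |2.250 − 2.236| = 0.014
B: 1399/549 ≈ 2.548 → |2.548 − 2.236| = 0.312
C: 2185/947 ≈ 2.307 → |2.307 − 2.236| = 0.071
D: 922/420 ≈ 2.195 → |2.195 − 2.236| = 0.041

A, D, C, B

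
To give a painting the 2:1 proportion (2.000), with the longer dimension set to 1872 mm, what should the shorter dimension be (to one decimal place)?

2:1 = 2.00000.
Shorter side = 1872 ÷ 2.00000 ≈ 936.000 → 936.0 mm.

936.0 mm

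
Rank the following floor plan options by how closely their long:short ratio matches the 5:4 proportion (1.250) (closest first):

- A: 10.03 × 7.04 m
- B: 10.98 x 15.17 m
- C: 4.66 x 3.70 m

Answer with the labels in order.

Ratios: A = 10.03 / 7.04 ≈ 1.425; B = 15.17 / 10.98 ≈ 1.382; C = 4.66 / 3.70 ≈ 1.259.
|Δ from 1.250|: A 0.175; B 0.132; C 0.009.

C, B, A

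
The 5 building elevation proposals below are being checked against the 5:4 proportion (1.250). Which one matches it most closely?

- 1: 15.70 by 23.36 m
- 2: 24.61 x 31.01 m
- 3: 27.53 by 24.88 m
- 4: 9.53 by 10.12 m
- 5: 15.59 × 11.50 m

Ratios (long/short): 1 ≈ 1.488; 2 ≈ 1.260; 3 ≈ 1.107; 4 ≈ 1.062; 5 ≈ 1.356.
5:4 ≈ 1.250; option 2 is nearest (Δ 0.010).

2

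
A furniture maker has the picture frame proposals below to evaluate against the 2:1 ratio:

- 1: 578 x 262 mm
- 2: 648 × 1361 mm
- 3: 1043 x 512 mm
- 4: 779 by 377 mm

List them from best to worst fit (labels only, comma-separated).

1: 578/262 ≈ 2.206 → |2.206 − 2.000| = 0.206
2: 1361/648 ≈ 2.100 → |2.100 − 2.000| = 0.100
3: 1043/512 ≈ 2.037 → |2.037 − 2.000| = 0.037
4: 779/377 ≈ 2.066 → |2.066 − 2.000| = 0.066

3, 4, 2, 1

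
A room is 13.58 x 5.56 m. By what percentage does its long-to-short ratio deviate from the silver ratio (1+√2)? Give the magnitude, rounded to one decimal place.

1.2%

Ratio = 13.58 / 5.56 ≈ 2.4424.
Ideal silver ratio ≈ 2.4142. |2.4424 − 2.4142| / 2.4142 ≈ 1.17% → 1.2%.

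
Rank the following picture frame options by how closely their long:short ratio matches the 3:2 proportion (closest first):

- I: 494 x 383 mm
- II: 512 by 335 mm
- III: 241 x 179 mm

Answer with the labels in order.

II, III, I

Ratios: I = 494 / 383 ≈ 1.290; II = 512 / 335 ≈ 1.528; III = 241 / 179 ≈ 1.346.
|Δ from 1.500|: I 0.210; II 0.028; III 0.154.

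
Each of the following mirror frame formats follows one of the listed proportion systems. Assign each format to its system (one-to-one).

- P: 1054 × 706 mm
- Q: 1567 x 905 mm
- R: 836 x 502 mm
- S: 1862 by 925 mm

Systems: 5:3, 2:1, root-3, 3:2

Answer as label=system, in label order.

Ratios: P ≈ 1.493; Q ≈ 1.731; R ≈ 1.665; S ≈ 2.013.
Targets: 5:3 ≈ 1.667; 2:1 ≈ 2.000; root-3 ≈ 1.732; 3:2 ≈ 1.500.

P=3:2, Q=root-3, R=5:3, S=2:1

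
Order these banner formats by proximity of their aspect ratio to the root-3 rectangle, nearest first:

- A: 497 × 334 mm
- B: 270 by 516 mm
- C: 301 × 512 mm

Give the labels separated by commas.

C, B, A

Ratios: A = 497 / 334 ≈ 1.488; B = 516 / 270 ≈ 1.911; C = 512 / 301 ≈ 1.701.
|Δ from 1.732|: A 0.244; B 0.179; C 0.031.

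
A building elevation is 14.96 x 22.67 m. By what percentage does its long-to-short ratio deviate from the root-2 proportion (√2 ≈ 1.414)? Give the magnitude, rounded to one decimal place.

Ratio = 22.67 / 14.96 ≈ 1.5154.
Ideal root-2 ≈ 1.4142. |1.5154 − 1.4142| / 1.4142 ≈ 7.16% → 7.2%.

7.2%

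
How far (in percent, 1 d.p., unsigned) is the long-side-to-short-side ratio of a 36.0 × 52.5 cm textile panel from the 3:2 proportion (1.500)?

2.8%

Ratio = 52.5 / 36.0 ≈ 1.4583.
Ideal 3:2 = 1.5000. |1.4583 − 1.5000| / 1.5000 ≈ 2.78% → 2.8%.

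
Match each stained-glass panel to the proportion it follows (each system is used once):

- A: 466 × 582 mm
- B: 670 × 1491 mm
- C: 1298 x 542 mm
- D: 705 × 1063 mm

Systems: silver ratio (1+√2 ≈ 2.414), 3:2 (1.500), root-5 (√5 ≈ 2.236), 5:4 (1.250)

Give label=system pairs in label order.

A = 582/466 ≈ 1.249 → 5:4 (1.250)
B = 1491/670 ≈ 2.225 → root-5 (2.236)
C = 1298/542 ≈ 2.395 → silver ratio (2.414)
D = 1063/705 ≈ 1.508 → 3:2 (1.500)

A=5:4, B=root-5, C=silver ratio, D=3:2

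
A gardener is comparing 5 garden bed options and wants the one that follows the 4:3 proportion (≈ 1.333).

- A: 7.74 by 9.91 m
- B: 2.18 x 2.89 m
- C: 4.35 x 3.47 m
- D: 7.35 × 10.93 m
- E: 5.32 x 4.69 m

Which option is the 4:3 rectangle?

Target 4:3 ≈ 1.333.
A: 1.280 (Δ0.053)  B: 1.326 (Δ0.007)  C: 1.254 (Δ0.079)  D: 1.487 (Δ0.154)  E: 1.134 (Δ0.199)

B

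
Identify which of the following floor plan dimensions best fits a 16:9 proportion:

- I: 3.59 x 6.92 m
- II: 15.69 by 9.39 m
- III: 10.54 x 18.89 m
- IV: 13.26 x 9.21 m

III

Ratios (long/short): I ≈ 1.928; II ≈ 1.671; III ≈ 1.792; IV ≈ 1.440.
16:9 ≈ 1.778; option III is nearest (Δ 0.014).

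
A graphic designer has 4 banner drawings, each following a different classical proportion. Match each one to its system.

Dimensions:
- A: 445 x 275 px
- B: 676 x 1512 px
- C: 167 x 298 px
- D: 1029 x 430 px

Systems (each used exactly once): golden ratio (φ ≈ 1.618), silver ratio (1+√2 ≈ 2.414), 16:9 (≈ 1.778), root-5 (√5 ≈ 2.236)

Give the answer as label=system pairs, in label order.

A=golden ratio, B=root-5, C=16:9, D=silver ratio

A = 445/275 ≈ 1.618 → golden ratio (1.618)
B = 1512/676 ≈ 2.237 → root-5 (2.236)
C = 298/167 ≈ 1.784 → 16:9 (1.778)
D = 1029/430 ≈ 2.393 → silver ratio (2.414)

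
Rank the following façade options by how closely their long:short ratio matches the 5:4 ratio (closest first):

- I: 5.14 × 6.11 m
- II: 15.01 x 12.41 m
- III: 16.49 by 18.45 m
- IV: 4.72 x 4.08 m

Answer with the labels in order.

Ratios: I = 6.11 / 5.14 ≈ 1.189; II = 15.01 / 12.41 ≈ 1.210; III = 18.45 / 16.49 ≈ 1.119; IV = 4.72 / 4.08 ≈ 1.157.
|Δ from 1.250|: I 0.061; II 0.040; III 0.131; IV 0.093.

II, I, IV, III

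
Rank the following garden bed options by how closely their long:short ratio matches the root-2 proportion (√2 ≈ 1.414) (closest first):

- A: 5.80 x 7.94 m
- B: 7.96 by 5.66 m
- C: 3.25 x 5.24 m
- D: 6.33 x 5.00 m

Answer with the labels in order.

B, A, D, C

A: 7.94/5.80 ≈ 1.369 → |1.369 − 1.414| = 0.045
B: 7.96/5.66 ≈ 1.406 → |1.406 − 1.414| = 0.008
C: 5.24/3.25 ≈ 1.612 → |1.612 − 1.414| = 0.198
D: 6.33/5.00 ≈ 1.266 → |1.266 − 1.414| = 0.148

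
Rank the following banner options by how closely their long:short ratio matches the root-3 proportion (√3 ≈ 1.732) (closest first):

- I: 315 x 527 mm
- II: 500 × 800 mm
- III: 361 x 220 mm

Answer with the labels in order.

Ratios: I = 527 / 315 ≈ 1.673; II = 800 / 500 ≈ 1.600; III = 361 / 220 ≈ 1.641.
|Δ from 1.732|: I 0.059; II 0.132; III 0.091.

I, III, II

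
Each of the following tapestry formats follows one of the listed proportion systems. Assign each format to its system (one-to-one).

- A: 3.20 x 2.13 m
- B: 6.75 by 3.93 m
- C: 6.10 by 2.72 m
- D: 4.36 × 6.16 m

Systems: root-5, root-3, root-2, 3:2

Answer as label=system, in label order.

A=3:2, B=root-3, C=root-5, D=root-2

Ratios: A ≈ 1.502; B ≈ 1.718; C ≈ 2.243; D ≈ 1.413.
Targets: root-5 ≈ 2.236; root-3 ≈ 1.732; root-2 ≈ 1.414; 3:2 ≈ 1.500.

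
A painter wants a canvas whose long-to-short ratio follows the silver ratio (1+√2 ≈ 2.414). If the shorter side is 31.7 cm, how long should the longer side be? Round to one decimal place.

silver ratio ≈ 2.41421.
Longer side = 31.7 × 2.41421 ≈ 76.530 → 76.5 cm.

76.5 cm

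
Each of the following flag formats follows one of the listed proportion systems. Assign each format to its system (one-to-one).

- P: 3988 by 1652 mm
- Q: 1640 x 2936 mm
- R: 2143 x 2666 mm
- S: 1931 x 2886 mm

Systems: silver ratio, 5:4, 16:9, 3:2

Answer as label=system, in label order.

P = 3988/1652 ≈ 2.414 → silver ratio (2.414)
Q = 2936/1640 ≈ 1.790 → 16:9 (1.778)
R = 2666/2143 ≈ 1.244 → 5:4 (1.250)
S = 2886/1931 ≈ 1.495 → 3:2 (1.500)

P=silver ratio, Q=16:9, R=5:4, S=3:2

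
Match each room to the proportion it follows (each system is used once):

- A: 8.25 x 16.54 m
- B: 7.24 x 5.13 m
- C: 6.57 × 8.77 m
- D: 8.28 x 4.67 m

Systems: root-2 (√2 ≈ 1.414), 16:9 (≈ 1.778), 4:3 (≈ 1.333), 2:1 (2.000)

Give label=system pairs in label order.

A=2:1, B=root-2, C=4:3, D=16:9

Ratios: A ≈ 2.005; B ≈ 1.411; C ≈ 1.335; D ≈ 1.773.
Targets: root-2 ≈ 1.414; 16:9 ≈ 1.778; 4:3 ≈ 1.333; 2:1 ≈ 2.000.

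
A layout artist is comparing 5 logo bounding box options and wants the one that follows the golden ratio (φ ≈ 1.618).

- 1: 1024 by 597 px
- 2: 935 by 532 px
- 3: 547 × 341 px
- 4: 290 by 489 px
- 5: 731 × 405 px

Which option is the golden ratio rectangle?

Ratios (long/short): 1 ≈ 1.715; 2 ≈ 1.758; 3 ≈ 1.604; 4 ≈ 1.686; 5 ≈ 1.805.
golden ratio ≈ 1.618; option 3 is nearest (Δ 0.014).

3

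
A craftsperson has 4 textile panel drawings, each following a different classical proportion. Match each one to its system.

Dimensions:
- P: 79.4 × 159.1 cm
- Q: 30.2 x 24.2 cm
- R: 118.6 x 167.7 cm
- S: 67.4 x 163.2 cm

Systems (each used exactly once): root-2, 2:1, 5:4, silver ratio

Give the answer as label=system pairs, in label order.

P=2:1, Q=5:4, R=root-2, S=silver ratio

Ratios: P ≈ 2.004; Q ≈ 1.248; R ≈ 1.414; S ≈ 2.421.
Targets: root-2 ≈ 1.414; 2:1 ≈ 2.000; 5:4 ≈ 1.250; silver ratio ≈ 2.414.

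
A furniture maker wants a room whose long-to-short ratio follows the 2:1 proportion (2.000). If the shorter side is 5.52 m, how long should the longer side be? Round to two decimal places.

2:1 = 2.00000.
Longer side = 5.52 × 2.00000 ≈ 11.0400 → 11.04 m.

11.04 m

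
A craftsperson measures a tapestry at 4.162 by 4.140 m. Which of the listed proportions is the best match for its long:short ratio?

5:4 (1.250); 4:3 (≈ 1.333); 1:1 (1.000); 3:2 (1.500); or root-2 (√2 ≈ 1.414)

1:1

Ratio = 4.162 / 4.140 ≈ 1.005.
Distances: 5:4 1.250 (Δ 0.245); 4:3 1.333 (Δ 0.328); 1:1 1.000 (Δ 0.005); 3:2 1.500 (Δ 0.495); root-2 1.414 (Δ 0.409).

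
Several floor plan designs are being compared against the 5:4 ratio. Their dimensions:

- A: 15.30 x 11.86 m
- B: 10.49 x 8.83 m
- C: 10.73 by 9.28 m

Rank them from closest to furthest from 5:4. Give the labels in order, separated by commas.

A, B, C

Ratios: A = 15.30 / 11.86 ≈ 1.290; B = 10.49 / 8.83 ≈ 1.188; C = 10.73 / 9.28 ≈ 1.156.
|Δ from 1.250|: A 0.040; B 0.062; C 0.094.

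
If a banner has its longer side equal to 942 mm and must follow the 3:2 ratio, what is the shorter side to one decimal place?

628.0 mm

3:2 = 1.50000.
Shorter side = 942 ÷ 1.50000 ≈ 628.000 → 628.0 mm.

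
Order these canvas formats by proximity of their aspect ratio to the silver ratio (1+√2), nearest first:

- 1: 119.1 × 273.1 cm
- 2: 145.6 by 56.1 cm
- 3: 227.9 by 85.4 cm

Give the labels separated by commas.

1, 2, 3

1: 273.1/119.1 ≈ 2.293 → |2.293 − 2.414| = 0.121
2: 145.6/56.1 ≈ 2.595 → |2.595 − 2.414| = 0.181
3: 227.9/85.4 ≈ 2.669 → |2.669 − 2.414| = 0.255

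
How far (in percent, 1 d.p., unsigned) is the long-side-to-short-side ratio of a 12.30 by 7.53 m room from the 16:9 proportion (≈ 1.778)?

8.1%

Ratio = 12.30 / 7.53 ≈ 1.6335.
Ideal 16:9 ≈ 1.7778. |1.6335 − 1.7778| / 1.7778 ≈ 8.12% → 8.1%.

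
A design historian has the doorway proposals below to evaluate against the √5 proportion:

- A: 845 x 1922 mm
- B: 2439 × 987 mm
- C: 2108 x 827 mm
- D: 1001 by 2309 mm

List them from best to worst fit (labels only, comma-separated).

A: 1922/845 ≈ 2.275 → |2.275 − 2.236| = 0.039
B: 2439/987 ≈ 2.471 → |2.471 − 2.236| = 0.235
C: 2108/827 ≈ 2.549 → |2.549 − 2.236| = 0.313
D: 2309/1001 ≈ 2.307 → |2.307 − 2.236| = 0.071

A, D, B, C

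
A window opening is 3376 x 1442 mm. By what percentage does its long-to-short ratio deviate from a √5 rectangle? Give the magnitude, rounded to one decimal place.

Ratio = 3376 / 1442 ≈ 2.3412.
Ideal root-5 ≈ 2.2361. |2.3412 − 2.2361| / 2.2361 ≈ 4.70% → 4.7%.

4.7%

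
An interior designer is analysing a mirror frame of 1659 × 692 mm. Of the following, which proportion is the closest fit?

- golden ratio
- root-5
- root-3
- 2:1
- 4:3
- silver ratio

Ratio = 1659 / 692 ≈ 2.397.
Distances: golden ratio 1.618 (Δ 0.779); root-5 2.236 (Δ 0.161); root-3 1.732 (Δ 0.665); 2:1 2.000 (Δ 0.397); 4:3 1.333 (Δ 1.064); silver ratio 2.414 (Δ 0.017).

silver ratio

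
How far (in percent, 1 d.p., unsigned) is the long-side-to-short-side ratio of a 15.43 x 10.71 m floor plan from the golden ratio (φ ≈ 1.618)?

11.0%

Ratio = 15.43 / 10.71 ≈ 1.4407.
Ideal golden ratio ≈ 1.6180. |1.4407 − 1.6180| / 1.6180 ≈ 10.96% → 11.0%.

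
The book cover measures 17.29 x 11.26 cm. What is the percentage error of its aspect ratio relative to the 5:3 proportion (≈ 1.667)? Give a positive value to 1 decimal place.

7.9%

Ratio = 17.29 / 11.26 ≈ 1.5355.
Ideal 5:3 ≈ 1.6667. |1.5355 − 1.6667| / 1.6667 ≈ 7.87% → 7.9%.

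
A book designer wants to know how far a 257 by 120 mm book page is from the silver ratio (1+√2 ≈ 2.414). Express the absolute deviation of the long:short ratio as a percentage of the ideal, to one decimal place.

Ratio = 257 / 120 ≈ 2.1417.
Ideal silver ratio ≈ 2.4142. |2.1417 − 2.4142| / 2.4142 ≈ 11.29% → 11.3%.

11.3%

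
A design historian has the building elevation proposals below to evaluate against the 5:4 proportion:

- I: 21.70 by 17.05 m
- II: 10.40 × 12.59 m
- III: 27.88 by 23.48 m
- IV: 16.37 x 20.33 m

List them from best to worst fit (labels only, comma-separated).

Ratios: I = 21.70 / 17.05 ≈ 1.273; II = 12.59 / 10.40 ≈ 1.211; III = 27.88 / 23.48 ≈ 1.187; IV = 20.33 / 16.37 ≈ 1.242.
|Δ from 1.250|: I 0.023; II 0.039; III 0.063; IV 0.008.

IV, I, II, III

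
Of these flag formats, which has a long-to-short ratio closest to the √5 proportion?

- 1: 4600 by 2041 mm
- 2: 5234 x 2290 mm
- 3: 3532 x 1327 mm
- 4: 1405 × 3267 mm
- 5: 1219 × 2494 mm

Target root-5 ≈ 2.236.
1: 2.254 (Δ0.018)  2: 2.286 (Δ0.050)  3: 2.662 (Δ0.426)  4: 2.325 (Δ0.089)  5: 2.046 (Δ0.190)

1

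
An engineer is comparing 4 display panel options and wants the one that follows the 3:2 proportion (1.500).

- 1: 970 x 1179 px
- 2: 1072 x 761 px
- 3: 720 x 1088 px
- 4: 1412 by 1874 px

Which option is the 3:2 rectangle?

3

Ratios (long/short): 1 ≈ 1.215; 2 ≈ 1.409; 3 ≈ 1.511; 4 ≈ 1.327.
3:2 ≈ 1.500; option 3 is nearest (Δ 0.011).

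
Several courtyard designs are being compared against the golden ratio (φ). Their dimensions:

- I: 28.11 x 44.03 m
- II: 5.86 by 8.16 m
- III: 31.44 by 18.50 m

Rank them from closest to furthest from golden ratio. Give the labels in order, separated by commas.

I, III, II

I: 44.03/28.11 ≈ 1.566 → |1.566 − 1.618| = 0.052
II: 8.16/5.86 ≈ 1.392 → |1.392 − 1.618| = 0.226
III: 31.44/18.50 ≈ 1.699 → |1.699 − 1.618| = 0.081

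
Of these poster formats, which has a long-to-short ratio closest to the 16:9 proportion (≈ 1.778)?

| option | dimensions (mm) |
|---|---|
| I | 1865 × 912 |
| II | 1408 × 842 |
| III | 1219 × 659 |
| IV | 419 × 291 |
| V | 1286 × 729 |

V

Target 16:9 ≈ 1.778.
I: 2.045 (Δ0.267)  II: 1.672 (Δ0.106)  III: 1.850 (Δ0.072)  IV: 1.440 (Δ0.338)  V: 1.764 (Δ0.014)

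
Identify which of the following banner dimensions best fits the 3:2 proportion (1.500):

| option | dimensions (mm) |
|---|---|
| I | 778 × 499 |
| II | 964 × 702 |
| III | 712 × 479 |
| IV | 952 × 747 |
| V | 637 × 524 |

Ratios (long/short): I ≈ 1.559; II ≈ 1.373; III ≈ 1.486; IV ≈ 1.274; V ≈ 1.216.
3:2 ≈ 1.500; option III is nearest (Δ 0.014).

III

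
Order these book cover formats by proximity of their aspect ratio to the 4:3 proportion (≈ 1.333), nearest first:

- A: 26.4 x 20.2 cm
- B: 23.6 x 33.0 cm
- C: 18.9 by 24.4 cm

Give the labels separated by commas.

A, C, B

Ratios: A = 26.4 / 20.2 ≈ 1.307; B = 33.0 / 23.6 ≈ 1.398; C = 24.4 / 18.9 ≈ 1.291.
|Δ from 1.333|: A 0.026; B 0.065; C 0.042.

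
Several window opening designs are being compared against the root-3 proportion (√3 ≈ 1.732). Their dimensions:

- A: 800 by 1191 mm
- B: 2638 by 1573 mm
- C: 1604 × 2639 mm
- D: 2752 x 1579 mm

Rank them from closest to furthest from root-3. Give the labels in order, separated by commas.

D, B, C, A

A: 1191/800 ≈ 1.489 → |1.489 − 1.732| = 0.243
B: 2638/1573 ≈ 1.677 → |1.677 − 1.732| = 0.055
C: 2639/1604 ≈ 1.645 → |1.645 − 1.732| = 0.087
D: 2752/1579 ≈ 1.743 → |1.743 − 1.732| = 0.011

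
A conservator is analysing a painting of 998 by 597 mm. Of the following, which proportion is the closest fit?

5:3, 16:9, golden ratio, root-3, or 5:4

998/597 ≈ 1.672. Nearest candidates are 5:3 (1.667, off by 0.005) and golden ratio (1.618, off by 0.054).

5:3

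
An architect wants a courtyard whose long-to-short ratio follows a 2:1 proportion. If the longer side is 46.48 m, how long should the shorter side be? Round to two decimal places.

23.24 m

2:1 = 2.00000.
Shorter side = 46.48 ÷ 2.00000 ≈ 23.2400 → 23.24 m.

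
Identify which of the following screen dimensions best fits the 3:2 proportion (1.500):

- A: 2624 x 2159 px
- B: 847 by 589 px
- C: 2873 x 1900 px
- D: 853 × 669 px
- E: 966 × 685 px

C

Ratios (long/short): A ≈ 1.215; B ≈ 1.438; C ≈ 1.512; D ≈ 1.275; E ≈ 1.410.
3:2 ≈ 1.500; option C is nearest (Δ 0.012).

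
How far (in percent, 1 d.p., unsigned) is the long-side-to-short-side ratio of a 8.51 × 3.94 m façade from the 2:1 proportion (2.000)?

Ratio = 8.51 / 3.94 ≈ 2.1599.
Ideal 2:1 = 2.0000. |2.1599 − 2.0000| / 2.0000 ≈ 7.99% → 8.0%.

8.0%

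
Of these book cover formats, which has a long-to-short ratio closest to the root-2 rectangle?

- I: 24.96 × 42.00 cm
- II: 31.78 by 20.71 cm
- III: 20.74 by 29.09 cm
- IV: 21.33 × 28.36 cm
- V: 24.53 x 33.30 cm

III

Ratios (long/short): I ≈ 1.683; II ≈ 1.535; III ≈ 1.403; IV ≈ 1.330; V ≈ 1.358.
root-2 ≈ 1.414; option III is nearest (Δ 0.011).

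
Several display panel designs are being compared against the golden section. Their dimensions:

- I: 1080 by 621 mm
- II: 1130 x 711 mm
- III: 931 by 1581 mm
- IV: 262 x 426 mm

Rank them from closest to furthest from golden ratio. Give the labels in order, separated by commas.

I: 1080/621 ≈ 1.739 → |1.739 − 1.618| = 0.121
II: 1130/711 ≈ 1.589 → |1.589 − 1.618| = 0.029
III: 1581/931 ≈ 1.698 → |1.698 − 1.618| = 0.080
IV: 426/262 ≈ 1.626 → |1.626 − 1.618| = 0.008

IV, II, III, I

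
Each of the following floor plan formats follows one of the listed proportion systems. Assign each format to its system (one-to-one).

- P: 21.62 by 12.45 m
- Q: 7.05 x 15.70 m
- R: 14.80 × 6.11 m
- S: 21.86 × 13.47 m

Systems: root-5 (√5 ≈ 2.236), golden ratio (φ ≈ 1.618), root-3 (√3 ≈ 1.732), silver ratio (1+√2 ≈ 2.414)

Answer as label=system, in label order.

P=root-3, Q=root-5, R=silver ratio, S=golden ratio

Ratios: P ≈ 1.737; Q ≈ 2.227; R ≈ 2.422; S ≈ 1.623.
Targets: root-5 ≈ 2.236; golden ratio ≈ 1.618; root-3 ≈ 1.732; silver ratio ≈ 2.414.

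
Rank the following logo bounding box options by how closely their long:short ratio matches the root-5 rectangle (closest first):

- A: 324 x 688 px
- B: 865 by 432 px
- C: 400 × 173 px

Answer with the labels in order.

Ratios: A = 688 / 324 ≈ 2.123; B = 865 / 432 ≈ 2.002; C = 400 / 173 ≈ 2.312.
|Δ from 2.236|: A 0.113; B 0.234; C 0.076.

C, A, B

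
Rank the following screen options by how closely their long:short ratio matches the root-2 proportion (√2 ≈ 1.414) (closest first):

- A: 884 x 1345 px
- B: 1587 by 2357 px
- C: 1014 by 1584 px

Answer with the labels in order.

Ratios: A = 1345 / 884 ≈ 1.521; B = 2357 / 1587 ≈ 1.485; C = 1584 / 1014 ≈ 1.562.
|Δ from 1.414|: A 0.107; B 0.071; C 0.148.

B, A, C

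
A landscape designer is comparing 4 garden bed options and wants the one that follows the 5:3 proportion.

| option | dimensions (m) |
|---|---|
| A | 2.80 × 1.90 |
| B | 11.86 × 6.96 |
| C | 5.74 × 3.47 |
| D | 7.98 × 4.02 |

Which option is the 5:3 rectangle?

C

Ratios (long/short): A ≈ 1.474; B ≈ 1.704; C ≈ 1.654; D ≈ 1.985.
5:3 ≈ 1.667; option C is nearest (Δ 0.013).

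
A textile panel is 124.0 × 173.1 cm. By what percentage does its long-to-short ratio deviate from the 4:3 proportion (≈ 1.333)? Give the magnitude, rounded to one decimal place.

Ratio = 173.1 / 124.0 ≈ 1.3960.
Ideal 4:3 ≈ 1.3333. |1.3960 − 1.3333| / 1.3333 ≈ 4.70% → 4.7%.

4.7%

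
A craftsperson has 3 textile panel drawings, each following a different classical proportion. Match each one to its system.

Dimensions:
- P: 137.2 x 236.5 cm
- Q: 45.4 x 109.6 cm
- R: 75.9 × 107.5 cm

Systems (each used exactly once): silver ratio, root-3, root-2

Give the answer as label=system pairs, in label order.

Ratios: P ≈ 1.724; Q ≈ 2.414; R ≈ 1.416.
Targets: silver ratio ≈ 2.414; root-3 ≈ 1.732; root-2 ≈ 1.414.

P=root-3, Q=silver ratio, R=root-2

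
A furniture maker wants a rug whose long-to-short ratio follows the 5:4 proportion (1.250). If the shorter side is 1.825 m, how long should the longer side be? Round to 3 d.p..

5:4 = 1.25000.
Longer side = 1.825 × 1.25000 ≈ 2.28125 → 2.281 m.

2.281 m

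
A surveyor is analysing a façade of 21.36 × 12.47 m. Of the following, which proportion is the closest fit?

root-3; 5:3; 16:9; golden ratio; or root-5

root-3

Ratio = 21.36 / 12.47 ≈ 1.713.
Distances: root-3 1.732 (Δ 0.019); 5:3 1.667 (Δ 0.046); 16:9 1.778 (Δ 0.065); golden ratio 1.618 (Δ 0.095); root-5 2.236 (Δ 0.523).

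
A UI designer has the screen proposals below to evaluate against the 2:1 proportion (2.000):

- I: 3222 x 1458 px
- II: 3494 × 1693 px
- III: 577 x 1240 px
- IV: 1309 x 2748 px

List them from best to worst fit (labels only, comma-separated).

II, IV, III, I

Ratios: I = 3222 / 1458 ≈ 2.210; II = 3494 / 1693 ≈ 2.064; III = 1240 / 577 ≈ 2.149; IV = 2748 / 1309 ≈ 2.099.
|Δ from 2.000|: I 0.210; II 0.064; III 0.149; IV 0.099.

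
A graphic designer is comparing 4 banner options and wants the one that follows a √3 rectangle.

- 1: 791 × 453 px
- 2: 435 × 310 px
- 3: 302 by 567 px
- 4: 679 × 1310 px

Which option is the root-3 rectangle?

1

Target root-3 ≈ 1.732.
1: 1.746 (Δ0.014)  2: 1.403 (Δ0.329)  3: 1.877 (Δ0.145)  4: 1.929 (Δ0.197)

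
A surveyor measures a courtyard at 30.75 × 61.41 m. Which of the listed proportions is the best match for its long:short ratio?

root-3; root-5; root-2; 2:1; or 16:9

Ratio = 61.41 / 30.75 ≈ 1.997.
Distances: root-3 1.732 (Δ 0.265); root-5 2.236 (Δ 0.239); root-2 1.414 (Δ 0.583); 2:1 2.000 (Δ 0.003); 16:9 1.778 (Δ 0.219).

2:1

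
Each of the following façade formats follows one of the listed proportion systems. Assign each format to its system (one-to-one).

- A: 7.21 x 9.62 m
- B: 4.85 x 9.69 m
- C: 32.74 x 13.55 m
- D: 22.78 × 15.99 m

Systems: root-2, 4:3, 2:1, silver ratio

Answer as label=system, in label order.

A = 9.62/7.21 ≈ 1.334 → 4:3 (1.333)
B = 9.69/4.85 ≈ 1.998 → 2:1 (2.000)
C = 32.74/13.55 ≈ 2.416 → silver ratio (2.414)
D = 22.78/15.99 ≈ 1.425 → root-2 (1.414)

A=4:3, B=2:1, C=silver ratio, D=root-2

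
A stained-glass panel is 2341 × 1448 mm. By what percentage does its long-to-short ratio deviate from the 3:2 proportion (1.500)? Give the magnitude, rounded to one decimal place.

Ratio = 2341 / 1448 ≈ 1.6167.
Ideal 3:2 = 1.5000. |1.6167 − 1.5000| / 1.5000 ≈ 7.78% → 7.8%.

7.8%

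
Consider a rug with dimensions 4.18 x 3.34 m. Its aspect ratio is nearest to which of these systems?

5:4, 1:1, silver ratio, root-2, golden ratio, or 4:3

4.18/3.34 ≈ 1.251. Nearest candidates are 5:4 (1.250, off by 0.001) and 4:3 (1.333, off by 0.082).

5:4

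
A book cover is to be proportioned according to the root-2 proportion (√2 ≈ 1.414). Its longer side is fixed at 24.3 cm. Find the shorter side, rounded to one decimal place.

17.2 cm

root-2 ≈ 1.41421.
Shorter side = 24.3 ÷ 1.41421 ≈ 17.183 → 17.2 cm.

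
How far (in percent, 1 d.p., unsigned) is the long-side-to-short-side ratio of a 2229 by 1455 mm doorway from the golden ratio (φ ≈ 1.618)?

5.3%

Ratio = 2229 / 1455 ≈ 1.5320.
Ideal golden ratio ≈ 1.6180. |1.5320 − 1.6180| / 1.6180 ≈ 5.32% → 5.3%.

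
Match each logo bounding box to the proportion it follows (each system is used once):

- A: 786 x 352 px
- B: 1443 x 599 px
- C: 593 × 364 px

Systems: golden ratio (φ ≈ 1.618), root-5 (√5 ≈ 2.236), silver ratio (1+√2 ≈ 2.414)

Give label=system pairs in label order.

Ratios: A ≈ 2.233; B ≈ 2.409; C ≈ 1.629.
Targets: golden ratio ≈ 1.618; root-5 ≈ 2.236; silver ratio ≈ 2.414.

A=root-5, B=silver ratio, C=golden ratio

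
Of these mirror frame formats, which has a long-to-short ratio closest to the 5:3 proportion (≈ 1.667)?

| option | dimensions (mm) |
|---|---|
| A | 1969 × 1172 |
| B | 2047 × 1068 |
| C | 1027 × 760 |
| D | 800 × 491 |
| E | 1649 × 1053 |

Ratios (long/short): A ≈ 1.680; B ≈ 1.917; C ≈ 1.351; D ≈ 1.629; E ≈ 1.566.
5:3 ≈ 1.667; option A is nearest (Δ 0.013).

A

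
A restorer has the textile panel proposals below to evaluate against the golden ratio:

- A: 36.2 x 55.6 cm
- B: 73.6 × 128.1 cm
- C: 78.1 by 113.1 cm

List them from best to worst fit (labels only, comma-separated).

A, B, C

Ratios: A = 55.6 / 36.2 ≈ 1.536; B = 128.1 / 73.6 ≈ 1.740; C = 113.1 / 78.1 ≈ 1.448.
|Δ from 1.618|: A 0.082; B 0.122; C 0.170.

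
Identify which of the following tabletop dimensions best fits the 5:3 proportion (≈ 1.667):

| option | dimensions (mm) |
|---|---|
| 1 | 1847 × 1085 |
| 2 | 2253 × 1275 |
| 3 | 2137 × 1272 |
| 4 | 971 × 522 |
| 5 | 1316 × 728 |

3

Target 5:3 ≈ 1.667.
1: 1.702 (Δ0.035)  2: 1.767 (Δ0.100)  3: 1.680 (Δ0.013)  4: 1.860 (Δ0.193)  5: 1.808 (Δ0.141)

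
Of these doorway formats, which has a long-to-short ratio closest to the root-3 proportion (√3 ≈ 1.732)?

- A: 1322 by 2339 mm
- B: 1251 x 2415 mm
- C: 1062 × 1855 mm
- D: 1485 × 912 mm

Target root-3 ≈ 1.732.
A: 1.769 (Δ0.037)  B: 1.930 (Δ0.198)  C: 1.747 (Δ0.015)  D: 1.628 (Δ0.104)

C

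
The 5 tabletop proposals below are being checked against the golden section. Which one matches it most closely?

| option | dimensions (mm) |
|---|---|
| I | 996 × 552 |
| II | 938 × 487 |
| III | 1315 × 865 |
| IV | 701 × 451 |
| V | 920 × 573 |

Ratios (long/short): I ≈ 1.804; II ≈ 1.926; III ≈ 1.520; IV ≈ 1.554; V ≈ 1.606.
golden ratio ≈ 1.618; option V is nearest (Δ 0.012).

V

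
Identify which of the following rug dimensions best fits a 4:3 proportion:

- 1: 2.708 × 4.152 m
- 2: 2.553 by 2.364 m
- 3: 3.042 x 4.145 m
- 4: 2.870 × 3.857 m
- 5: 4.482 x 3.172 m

4

Ratios (long/short): 1 ≈ 1.533; 2 ≈ 1.080; 3 ≈ 1.363; 4 ≈ 1.344; 5 ≈ 1.413.
4:3 ≈ 1.333; option 4 is nearest (Δ 0.011).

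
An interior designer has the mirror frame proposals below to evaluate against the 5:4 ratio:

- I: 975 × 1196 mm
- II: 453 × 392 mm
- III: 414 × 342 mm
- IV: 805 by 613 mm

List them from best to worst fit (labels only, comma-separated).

I: 1196/975 ≈ 1.227 → |1.227 − 1.250| = 0.023
II: 453/392 ≈ 1.156 → |1.156 − 1.250| = 0.094
III: 414/342 ≈ 1.211 → |1.211 − 1.250| = 0.039
IV: 805/613 ≈ 1.313 → |1.313 − 1.250| = 0.063

I, III, IV, II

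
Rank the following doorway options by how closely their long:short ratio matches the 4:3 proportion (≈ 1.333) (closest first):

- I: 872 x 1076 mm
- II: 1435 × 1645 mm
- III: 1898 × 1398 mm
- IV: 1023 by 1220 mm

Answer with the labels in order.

III, I, IV, II

I: 1076/872 ≈ 1.234 → |1.234 − 1.333| = 0.099
II: 1645/1435 ≈ 1.146 → |1.146 − 1.333| = 0.187
III: 1898/1398 ≈ 1.358 → |1.358 − 1.333| = 0.025
IV: 1220/1023 ≈ 1.193 → |1.193 − 1.333| = 0.140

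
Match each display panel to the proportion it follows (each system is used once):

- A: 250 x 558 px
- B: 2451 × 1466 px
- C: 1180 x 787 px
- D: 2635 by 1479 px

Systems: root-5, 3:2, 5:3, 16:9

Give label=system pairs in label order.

A=root-5, B=5:3, C=3:2, D=16:9

A = 558/250 ≈ 2.232 → root-5 (2.236)
B = 2451/1466 ≈ 1.672 → 5:3 (1.667)
C = 1180/787 ≈ 1.499 → 3:2 (1.500)
D = 2635/1479 ≈ 1.782 → 16:9 (1.778)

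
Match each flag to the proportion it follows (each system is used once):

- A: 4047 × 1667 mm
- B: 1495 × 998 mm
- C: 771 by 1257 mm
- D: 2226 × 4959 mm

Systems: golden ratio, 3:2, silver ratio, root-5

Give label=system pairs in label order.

A=silver ratio, B=3:2, C=golden ratio, D=root-5

Ratios: A ≈ 2.428; B ≈ 1.498; C ≈ 1.630; D ≈ 2.228.
Targets: golden ratio ≈ 1.618; 3:2 ≈ 1.500; silver ratio ≈ 2.414; root-5 ≈ 2.236.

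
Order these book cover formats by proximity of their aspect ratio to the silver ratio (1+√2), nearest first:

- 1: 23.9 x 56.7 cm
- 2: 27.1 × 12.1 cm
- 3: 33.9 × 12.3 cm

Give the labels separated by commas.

1, 2, 3

1: 56.7/23.9 ≈ 2.372 → |2.372 − 2.414| = 0.042
2: 27.1/12.1 ≈ 2.240 → |2.240 − 2.414| = 0.174
3: 33.9/12.3 ≈ 2.756 → |2.756 − 2.414| = 0.342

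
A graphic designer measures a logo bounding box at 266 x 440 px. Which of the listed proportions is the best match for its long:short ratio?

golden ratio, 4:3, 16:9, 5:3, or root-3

Ratio = 440 / 266 ≈ 1.654.
Distances: golden ratio 1.618 (Δ 0.036); 4:3 1.333 (Δ 0.321); 16:9 1.778 (Δ 0.124); 5:3 1.667 (Δ 0.013); root-3 1.732 (Δ 0.078).

5:3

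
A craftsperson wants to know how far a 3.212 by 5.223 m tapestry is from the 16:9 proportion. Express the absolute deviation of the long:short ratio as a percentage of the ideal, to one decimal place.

Ratio = 5.223 / 3.212 ≈ 1.6261.
Ideal 16:9 ≈ 1.7778. |1.6261 − 1.7778| / 1.7778 ≈ 8.53% → 8.5%.

8.5%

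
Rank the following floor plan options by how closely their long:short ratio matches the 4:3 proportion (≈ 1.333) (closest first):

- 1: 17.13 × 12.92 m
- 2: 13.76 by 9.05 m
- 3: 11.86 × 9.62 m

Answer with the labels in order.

Ratios: 1 = 17.13 / 12.92 ≈ 1.326; 2 = 13.76 / 9.05 ≈ 1.520; 3 = 11.86 / 9.62 ≈ 1.233.
|Δ from 1.333|: 1 0.007; 2 0.187; 3 0.100.

1, 3, 2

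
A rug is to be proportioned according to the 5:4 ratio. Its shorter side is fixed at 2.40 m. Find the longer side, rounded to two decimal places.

3.00 m

5:4 = 1.25000.
Longer side = 2.40 × 1.25000 ≈ 3.0000 → 3.00 m.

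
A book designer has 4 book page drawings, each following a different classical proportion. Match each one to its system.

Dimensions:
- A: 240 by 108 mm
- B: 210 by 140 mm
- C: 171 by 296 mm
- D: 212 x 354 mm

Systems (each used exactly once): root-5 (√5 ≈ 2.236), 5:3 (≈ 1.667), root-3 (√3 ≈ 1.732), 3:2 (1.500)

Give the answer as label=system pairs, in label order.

A=root-5, B=3:2, C=root-3, D=5:3

A = 240/108 ≈ 2.222 → root-5 (2.236)
B = 210/140 ≈ 1.500 → 3:2 (1.500)
C = 296/171 ≈ 1.731 → root-3 (1.732)
D = 354/212 ≈ 1.670 → 5:3 (1.667)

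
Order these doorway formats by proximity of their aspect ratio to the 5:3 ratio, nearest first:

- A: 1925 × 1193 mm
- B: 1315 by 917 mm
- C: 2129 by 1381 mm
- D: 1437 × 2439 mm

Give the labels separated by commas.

A: 1925/1193 ≈ 1.614 → |1.614 − 1.667| = 0.053
B: 1315/917 ≈ 1.434 → |1.434 − 1.667| = 0.233
C: 2129/1381 ≈ 1.542 → |1.542 − 1.667| = 0.125
D: 2439/1437 ≈ 1.697 → |1.697 − 1.667| = 0.030

D, A, C, B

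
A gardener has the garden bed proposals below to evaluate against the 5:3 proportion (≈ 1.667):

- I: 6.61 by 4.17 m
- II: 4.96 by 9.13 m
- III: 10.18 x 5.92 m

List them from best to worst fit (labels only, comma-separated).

I: 6.61/4.17 ≈ 1.585 → |1.585 − 1.667| = 0.082
II: 9.13/4.96 ≈ 1.841 → |1.841 − 1.667| = 0.174
III: 10.18/5.92 ≈ 1.720 → |1.720 − 1.667| = 0.053

III, I, II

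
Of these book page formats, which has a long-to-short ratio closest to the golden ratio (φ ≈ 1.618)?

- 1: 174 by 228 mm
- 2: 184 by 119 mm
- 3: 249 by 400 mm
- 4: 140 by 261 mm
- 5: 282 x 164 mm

Ratios (long/short): 1 ≈ 1.310; 2 ≈ 1.546; 3 ≈ 1.606; 4 ≈ 1.864; 5 ≈ 1.720.
golden ratio ≈ 1.618; option 3 is nearest (Δ 0.012).

3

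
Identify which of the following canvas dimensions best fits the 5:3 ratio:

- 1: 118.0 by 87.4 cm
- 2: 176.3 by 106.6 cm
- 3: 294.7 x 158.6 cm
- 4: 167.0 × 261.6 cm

Ratios (long/short): 1 ≈ 1.350; 2 ≈ 1.654; 3 ≈ 1.858; 4 ≈ 1.566.
5:3 ≈ 1.667; option 2 is nearest (Δ 0.013).

2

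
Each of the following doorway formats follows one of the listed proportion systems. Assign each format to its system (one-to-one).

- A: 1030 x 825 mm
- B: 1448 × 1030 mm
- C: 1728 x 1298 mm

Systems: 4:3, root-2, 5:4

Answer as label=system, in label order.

Ratios: A ≈ 1.248; B ≈ 1.406; C ≈ 1.331.
Targets: 4:3 ≈ 1.333; root-2 ≈ 1.414; 5:4 ≈ 1.250.

A=5:4, B=root-2, C=4:3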